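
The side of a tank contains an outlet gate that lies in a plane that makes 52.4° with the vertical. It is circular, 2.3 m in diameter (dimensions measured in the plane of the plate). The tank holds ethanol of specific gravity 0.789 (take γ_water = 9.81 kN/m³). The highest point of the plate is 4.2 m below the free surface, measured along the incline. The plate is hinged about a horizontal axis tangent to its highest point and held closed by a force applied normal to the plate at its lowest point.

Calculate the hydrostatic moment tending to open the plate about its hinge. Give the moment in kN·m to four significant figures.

M ≈ 127.2 kN·m

γ = 0.789 × 9.81 = 7.74009 kN/m³.
The plate makes 52.4° with the vertical, i.e. θ = 90° − 52.4° = 37.6° to the horizontal. Measuring y along the incline from the free-surface line, vertical depth h = y·sinθ with sinθ = 0.610145.
The centroid is at the centre, 1.15 m below the top of the plate, so y_c = 4.2 + 1.15 = 5.35 m and h_c = 5.35 × 0.610145 = 3.26428 m.
A = π(1.15)² = 4.15476 m².
Resultant F = γ·h_c·A = 7.74009 × 3.26428 × 4.15476 = 104.973 kN.
I_c = πr⁴/4 = π × 1.15⁴/4 = 1.37367 m⁴.
Centre of pressure: y_p = y_c + I_c/(y_c·A) = 5.35 + 1.37367/(5.35 × 4.15476) = 5.35 + 0.0617992 = 5.4118 m along the plane.
The resultant acts 1.15 + 0.0617992 = 1.2118 m (along the plate) below the hinge at the top edge, so the moment about the hinge is M = F × 1.2118 = 104.973 × 1.2118 = 127.206 kN·m.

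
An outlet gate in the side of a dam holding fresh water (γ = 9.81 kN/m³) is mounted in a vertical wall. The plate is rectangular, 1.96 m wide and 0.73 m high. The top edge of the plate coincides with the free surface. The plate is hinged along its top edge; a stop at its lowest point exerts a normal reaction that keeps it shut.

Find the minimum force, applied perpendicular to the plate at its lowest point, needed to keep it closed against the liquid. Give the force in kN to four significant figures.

P ≈ 3.415 kN

γ = 9.81 kN/m³.
The centroid lies 0.73/2 = 0.365 m below the top edge, so the centroid depth is h_c = 0.365 m.
A = 1.96 × 0.73 = 1.4308 m².
Resultant F = γ·h_c·A = 9.81 × 0.365 × 1.4308 = 5.12319 kN.
I_c = b·h³/12 = 1.96 × 0.73³/12 = 0.0635394 m⁴.
Centre of pressure: y_p = y_c + I_c/(y_c·A) = 0.365 + 0.0635394/(0.365 × 1.4308) = 0.365 + 0.121667 = 0.486667 m along the plane.
The resultant acts 0.365 + 0.121667 = 0.486667 m (along the plate) below the hinge at the top edge, so the moment about the hinge is M = F × 0.486667 = 5.12319 × 0.486667 = 2.49329 kN·m.
A normal force at the bottom, 0.73 m from the hinge, must supply this moment: P = 2.49329/0.73 = 3.41547 kN.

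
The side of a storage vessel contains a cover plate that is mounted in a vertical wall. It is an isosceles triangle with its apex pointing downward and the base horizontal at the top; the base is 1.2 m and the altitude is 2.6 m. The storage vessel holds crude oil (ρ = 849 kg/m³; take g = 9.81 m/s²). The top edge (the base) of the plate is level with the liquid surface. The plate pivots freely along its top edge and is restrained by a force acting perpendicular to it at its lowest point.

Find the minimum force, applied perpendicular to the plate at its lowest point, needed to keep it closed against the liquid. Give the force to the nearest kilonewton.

P ≈ 6 kN

γ = ρg = 849 × 9.81 / 1000 = 8.32869 kN/m³.
With the apex down, the centroid sits h/3 = 2.6/3 = 0.866667 m below the base (the top edge), so the centroid depth is h_c = 0.866667 m.
A = ½ × 1.2 × 2.6 = 1.56 m².
Resultant F = γ·h_c·A = 8.32869 × 0.866667 × 1.56 = 11.2604 kN.
I_c = b·h³/36 = 1.2 × 2.6³/36 = 0.585867 m⁴.
Centre of pressure: y_p = y_c + I_c/(y_c·A) = 0.866667 + 0.585867/(0.866667 × 1.56) = 0.866667 + 0.433333 = 1.3 m along the plane.
The resultant acts 0.866667 + 0.433333 = 1.3 m (along the plate) below the hinge at the top edge, so the moment about the hinge is M = F × 1.3 = 11.2604 × 1.3 = 14.6385 kN·m.
A normal force at the bottom, 2.6 m from the hinge, must supply this moment: P = 14.6385/2.6 = 5.63019 kN.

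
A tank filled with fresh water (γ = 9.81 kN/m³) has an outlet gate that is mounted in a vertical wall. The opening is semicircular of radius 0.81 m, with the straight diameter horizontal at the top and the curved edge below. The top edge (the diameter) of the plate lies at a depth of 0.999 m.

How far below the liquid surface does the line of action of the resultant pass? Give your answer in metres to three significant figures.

h_p = 1.38 m

γ = 9.81 kN/m³.
The centroid of a semicircle lies 4r/(3π) = 0.343775 m from the diameter, here below the top edge, so the centroid depth is h_c = 0.999 + 0.343775 = 1.34278 m.
A = πr²/2 = π × 0.81²/2 = 1.0306 m².
Resultant F = γ·h_c·A = 9.81 × 1.34278 × 1.0306 = 13.5758 kN.
I_c = (π/8 − 8/(9π))·r⁴ = 0.109757 × 0.81⁴ = 0.0472468 m⁴.
Centre of pressure: y_p = y_c + I_c/(y_c·A) = 1.34278 + 0.0472468/(1.34278 × 1.0306) = 1.34278 + 0.0341411 = 1.37692 m along the plane.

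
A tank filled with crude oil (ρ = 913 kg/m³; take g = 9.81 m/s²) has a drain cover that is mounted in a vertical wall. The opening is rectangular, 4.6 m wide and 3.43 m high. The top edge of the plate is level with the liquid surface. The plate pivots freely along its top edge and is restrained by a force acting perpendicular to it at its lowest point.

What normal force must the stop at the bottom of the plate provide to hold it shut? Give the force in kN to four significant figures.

γ = ρg = 913 × 9.81 / 1000 = 8.95653 kN/m³.
The centroid lies 3.43/2 = 1.715 m below the top edge, so the centroid depth is h_c = 1.715 m.
A = 4.6 × 3.43 = 15.778 m².
Resultant F = γ·h_c·A = 8.95653 × 1.715 × 15.778 = 242.357 kN.
I_c = b·h³/12 = 4.6 × 3.43³/12 = 15.4689 m⁴.
Centre of pressure: y_p = y_c + I_c/(y_c·A) = 1.715 + 15.4689/(1.715 × 15.778) = 1.715 + 0.571667 = 2.28667 m along the plane.
The resultant acts 1.715 + 0.571667 = 2.28667 m (along the plate) below the hinge at the top edge, so the moment about the hinge is M = F × 2.28667 = 242.357 × 2.28667 = 554.19 kN·m.
A normal force at the bottom, 3.43 m from the hinge, must supply this moment: P = 554.19/3.43 = 161.571 kN.

P ≈ 161.6 kN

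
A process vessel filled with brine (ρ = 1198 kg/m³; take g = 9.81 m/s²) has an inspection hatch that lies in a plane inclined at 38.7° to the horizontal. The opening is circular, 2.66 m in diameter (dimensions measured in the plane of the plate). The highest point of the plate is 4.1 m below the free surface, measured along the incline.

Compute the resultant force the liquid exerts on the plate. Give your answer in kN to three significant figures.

γ = ρg = 1198 × 9.81 / 1000 = 11.75238 kN/m³.
Let θ = 38.7° be the plate's angle to the horizontal; measure y along the incline from where the plane meets the free surface. Vertical depth h = y·sinθ with sinθ = 0.625243.
The centroid is at the centre, 1.33 m below the top of the plate, so y_c = 4.1 + 1.33 = 5.43 m and h_c = 5.43 × 0.625243 = 3.39507 m.
A = π(1.33)² = 5.55716 m².
Resultant F = γ·h_c·A = 11.75238 × 3.39507 × 5.55716 = 221.732 kN.

F ≈ 222 kN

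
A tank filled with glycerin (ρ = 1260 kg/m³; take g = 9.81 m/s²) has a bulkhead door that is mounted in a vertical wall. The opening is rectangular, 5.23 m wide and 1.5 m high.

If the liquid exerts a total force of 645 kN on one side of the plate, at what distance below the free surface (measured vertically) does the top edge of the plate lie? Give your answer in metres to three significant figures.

d_top ≈ 5.90 m

γ = ρg = 1260 × 9.81 / 1000 = 12.3606 kN/m³.
A = 5.23 × 1.5 = 7.845 m².
From F = γ·h_c·A, the centroid depth is h_c = 645/(12.3606 × 7.845) = 6.65162 m.
The centroid lies 1.5/2 = 0.75 m below the top edge, so the top edge sits at h_top = 6.65162 − 0.75 = 5.90162 m below the surface.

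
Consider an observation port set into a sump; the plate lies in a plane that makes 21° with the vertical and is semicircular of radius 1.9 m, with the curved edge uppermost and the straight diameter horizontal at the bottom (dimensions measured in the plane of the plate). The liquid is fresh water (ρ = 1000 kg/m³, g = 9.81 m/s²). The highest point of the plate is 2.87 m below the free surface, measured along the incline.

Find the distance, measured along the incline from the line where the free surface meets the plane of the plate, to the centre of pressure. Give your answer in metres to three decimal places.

y_p = 4.027 m

γ = ρg = 1000 × 9.81 = 9810 N/m³ = 9.81 kN/m³.
The plate makes 21° with the vertical, i.e. θ = 90° − 21° = 69° to the horizontal. Measuring y along the incline from the free-surface line, vertical depth h = y·sinθ with sinθ = 0.933580.
The centroid lies 4r/(3π) = 0.806385 m above the diameter, so r − 4r/(3π) = 1.9 − 0.806385 = 1.09361 m below the topmost point, so y_c = 2.87 + 1.09361 = 3.96361 m and h_c = 3.96361 × 0.933580 = 3.70035 m.
A = πr²/2 = π × 1.9²/2 = 5.67057 m².
Resultant F = γ·h_c·A = 9.81 × 3.70035 × 5.67057 = 205.844 kN.
I_c = (π/8 − 8/(9π))·r⁴ = 0.109757 × 1.9⁴ = 1.43036 m⁴.
Centre of pressure: y_p = y_c + I_c/(y_c·A) = 3.96361 + 1.43036/(3.96361 × 5.67057) = 3.96361 + 0.0636396 = 4.02725 m along the plane.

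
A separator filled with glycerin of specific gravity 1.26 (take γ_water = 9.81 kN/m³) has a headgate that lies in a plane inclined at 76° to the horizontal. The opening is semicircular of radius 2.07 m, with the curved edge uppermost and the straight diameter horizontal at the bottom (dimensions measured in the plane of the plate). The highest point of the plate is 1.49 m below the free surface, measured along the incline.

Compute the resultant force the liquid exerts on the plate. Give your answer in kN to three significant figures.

F ≈ 216 kN

γ = 1.26 × 9.81 = 12.3606 kN/m³.
Let θ = 76° be the plate's angle to the horizontal; measure y along the incline from where the plane meets the free surface. Vertical depth h = y·sinθ with sinθ = 0.970296.
The centroid lies 4r/(3π) = 0.878535 m above the diameter, so r − 4r/(3π) = 2.07 − 0.878535 = 1.19146 m below the topmost point, so y_c = 1.49 + 1.19146 = 2.68146 m and h_c = 2.68146 × 0.970296 = 2.60181 m.
A = πr²/2 = π × 2.07²/2 = 6.73071 m².
Resultant F = γ·h_c·A = 12.3606 × 2.60181 × 6.73071 = 216.459 kN.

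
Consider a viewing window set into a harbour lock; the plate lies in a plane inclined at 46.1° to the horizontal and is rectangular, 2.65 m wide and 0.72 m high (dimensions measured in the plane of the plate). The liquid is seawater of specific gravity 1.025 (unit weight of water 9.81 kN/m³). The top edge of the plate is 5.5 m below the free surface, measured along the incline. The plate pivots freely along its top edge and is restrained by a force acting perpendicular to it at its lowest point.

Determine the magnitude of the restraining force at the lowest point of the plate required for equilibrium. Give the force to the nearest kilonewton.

P ≈ 41 kN

γ = 1.025 × 9.81 = 10.05525 kN/m³.
Let θ = 46.1° be the plate's angle to the horizontal; measure y along the incline from where the plane meets the free surface. Vertical depth h = y·sinθ with sinθ = 0.720551.
The centroid lies 0.72/2 = 0.36 m below the top edge, so y_c = 5.5 + 0.36 = 5.86 m and h_c = 5.86 × 0.720551 = 4.22243 m.
A = 2.65 × 0.72 = 1.908 m².
Resultant F = γ·h_c·A = 10.05525 × 4.22243 × 1.908 = 81.0091 kN.
I_c = b·h³/12 = 2.65 × 0.72³/12 = 0.0824256 m⁴.
Centre of pressure: y_p = y_c + I_c/(y_c·A) = 5.86 + 0.0824256/(5.86 × 1.908) = 5.86 + 0.00737201 = 5.86737 m along the plane.
The resultant acts 0.36 + 0.00737201 = 0.367372 m (along the plate) below the hinge at the top edge, so the moment about the hinge is M = F × 0.367372 = 81.0091 × 0.367372 = 29.7605 kN·m.
A normal force at the bottom, 0.72 m from the hinge, must supply this moment: P = 29.7605/0.72 = 41.334 kN.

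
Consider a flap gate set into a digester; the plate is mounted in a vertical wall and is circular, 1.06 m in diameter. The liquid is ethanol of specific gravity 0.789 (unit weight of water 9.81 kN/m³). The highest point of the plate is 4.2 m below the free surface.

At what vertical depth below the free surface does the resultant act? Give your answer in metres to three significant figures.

γ = 0.789 × 9.81 = 7.74009 kN/m³.
The centroid is at the centre, 0.53 m below the top of the plate, so the centroid depth is h_c = 4.2 + 0.53 = 4.73 m.
A = π(0.53)² = 0.882473 m².
Resultant F = γ·h_c·A = 7.74009 × 4.73 × 0.882473 = 32.3079 kN.
I_c = πr⁴/4 = π × 0.53⁴/4 = 0.0619717 m⁴.
Centre of pressure: y_p = y_c + I_c/(y_c·A) = 4.73 + 0.0619717/(4.73 × 0.882473) = 4.73 + 0.0148467 = 4.74485 m along the plane.

h_p = 4.74 m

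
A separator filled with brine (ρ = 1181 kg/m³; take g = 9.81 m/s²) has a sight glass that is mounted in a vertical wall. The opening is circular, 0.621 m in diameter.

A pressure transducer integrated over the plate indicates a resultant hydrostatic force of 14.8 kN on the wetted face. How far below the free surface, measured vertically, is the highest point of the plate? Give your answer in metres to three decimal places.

d_top ≈ 3.907 m

γ = ρg = 1181 × 9.81 / 1000 = 11.58561 kN/m³.
A = π(0.3105)² = 0.302882 m².
From F = γ·h_c·A, the centroid depth is h_c = 14.8/(11.58561 × 0.302882) = 4.21764 m.
The centroid is at the centre, 0.3105 m below the top of the plate, so the highest point sits at h_top = 4.21764 − 0.3105 = 3.90714 m below the surface.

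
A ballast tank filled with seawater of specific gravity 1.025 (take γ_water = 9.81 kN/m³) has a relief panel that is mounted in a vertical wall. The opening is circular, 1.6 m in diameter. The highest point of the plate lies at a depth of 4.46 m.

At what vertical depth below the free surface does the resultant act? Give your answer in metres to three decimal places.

h_p = 5.290 m

γ = 1.025 × 9.81 = 10.05525 kN/m³.
The centroid is at the centre, 0.8 m below the top of the plate, so the centroid depth is h_c = 4.46 + 0.8 = 5.26 m.
A = π(0.8)² = 2.01062 m².
Resultant F = γ·h_c·A = 10.05525 × 5.26 × 2.01062 = 106.343 kN.
I_c = πr⁴/4 = π × 0.8⁴/4 = 0.321699 m⁴.
Centre of pressure: y_p = y_c + I_c/(y_c·A) = 5.26 + 0.321699/(5.26 × 2.01062) = 5.26 + 0.0304182 = 5.29042 m along the plane.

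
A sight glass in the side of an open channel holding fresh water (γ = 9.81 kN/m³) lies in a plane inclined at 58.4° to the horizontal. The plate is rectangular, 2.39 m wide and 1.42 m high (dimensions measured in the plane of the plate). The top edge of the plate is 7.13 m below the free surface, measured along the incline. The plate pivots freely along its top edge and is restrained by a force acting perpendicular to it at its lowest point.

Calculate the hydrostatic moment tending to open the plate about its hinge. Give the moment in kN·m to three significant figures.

M ≈ 163 kN·m

γ = 9.81 kN/m³.
Let θ = 58.4° be the plate's angle to the horizontal; measure y along the incline from where the plane meets the free surface. Vertical depth h = y·sinθ with sinθ = 0.851727.
The centroid lies 1.42/2 = 0.71 m below the top edge, so y_c = 7.13 + 0.71 = 7.84 m and h_c = 7.84 × 0.851727 = 6.67754 m.
A = 2.39 × 1.42 = 3.3938 m².
Resultant F = γ·h_c·A = 9.81 × 6.67754 × 3.3938 = 222.317 kN.
I_c = b·h³/12 = 2.39 × 1.42³/12 = 0.570272 m⁴.
Centre of pressure: y_p = y_c + I_c/(y_c·A) = 7.84 + 0.570272/(7.84 × 3.3938) = 7.84 + 0.0214328 = 7.86143 m along the plane.
The resultant acts 0.71 + 0.0214328 = 0.731433 m (along the plate) below the hinge at the top edge, so the moment about the hinge is M = F × 0.731433 = 222.317 × 0.731433 = 162.61 kN·m.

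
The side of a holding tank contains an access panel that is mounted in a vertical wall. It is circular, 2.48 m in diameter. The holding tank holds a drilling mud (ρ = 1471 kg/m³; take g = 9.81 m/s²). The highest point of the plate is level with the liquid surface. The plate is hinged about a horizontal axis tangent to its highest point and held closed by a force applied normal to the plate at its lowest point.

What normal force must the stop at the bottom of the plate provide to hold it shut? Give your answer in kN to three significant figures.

γ = ρg = 1471 × 9.81 / 1000 = 14.43051 kN/m³.
The centroid is at the centre, 1.24 m below the top of the plate, so the centroid depth is h_c = 1.24 m.
A = π(1.24)² = 4.83051 m².
Resultant F = γ·h_c·A = 14.43051 × 1.24 × 4.83051 = 86.4363 kN.
I_c = πr⁴/4 = π × 1.24⁴/4 = 1.85685 m⁴.
Centre of pressure: y_p = y_c + I_c/(y_c·A) = 1.24 + 1.85685/(1.24 × 4.83051) = 1.24 + 0.31 = 1.55 m along the plane.
The resultant acts 1.24 + 0.31 = 1.55 m (along the plate) below the hinge at the top edge, so the moment about the hinge is M = F × 1.55 = 86.4363 × 1.55 = 133.976 kN·m.
A normal force at the bottom, 2.48 m from the hinge, must supply this moment: P = 133.976/2.48 = 54.0226 kN.

P ≈ 54.0 kN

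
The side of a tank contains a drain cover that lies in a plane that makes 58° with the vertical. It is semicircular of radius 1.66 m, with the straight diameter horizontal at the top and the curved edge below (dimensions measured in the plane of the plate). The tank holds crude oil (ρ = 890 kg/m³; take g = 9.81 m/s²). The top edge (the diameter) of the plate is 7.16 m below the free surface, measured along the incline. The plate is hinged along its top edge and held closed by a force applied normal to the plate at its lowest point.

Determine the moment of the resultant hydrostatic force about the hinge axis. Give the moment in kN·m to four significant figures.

γ = ρg = 890 × 9.81 / 1000 = 8.7309 kN/m³.
The plate makes 58° with the vertical, i.e. θ = 90° − 58° = 32° to the horizontal. Measuring y along the incline from the free-surface line, vertical depth h = y·sinθ with sinθ = 0.529919.
The centroid of a semicircle lies 4r/(3π) = 0.704526 m from the diameter, here below the top edge, so y_c = 7.16 + 0.704526 = 7.86453 m and h_c = 7.86453 × 0.529919 = 4.16756 m.
A = πr²/2 = π × 1.66²/2 = 4.32849 m².
Resultant F = γ·h_c·A = 8.7309 × 4.16756 × 4.32849 = 157.499 kN.
I_c = (π/8 − 8/(9π))·r⁴ = 0.109757 × 1.66⁴ = 0.833421 m⁴.
Centre of pressure: y_p = y_c + I_c/(y_c·A) = 7.86453 + 0.833421/(7.86453 × 4.32849) = 7.86453 + 0.0244825 = 7.88901 m along the plane.
The resultant acts 0.704526 + 0.0244825 = 0.729008 m (along the plate) below the hinge at the top edge, so the moment about the hinge is M = F × 0.729008 = 157.499 × 0.729008 = 114.818 kN·m.

M ≈ 114.8 kN·m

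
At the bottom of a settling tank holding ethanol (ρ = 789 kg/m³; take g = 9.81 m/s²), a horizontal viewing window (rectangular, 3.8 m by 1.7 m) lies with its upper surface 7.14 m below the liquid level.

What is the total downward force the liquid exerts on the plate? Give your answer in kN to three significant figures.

F ≈ 357 kN

γ = ρg = 789 × 9.81 / 1000 = 7.74009 kN/m³.
The plate is horizontal, so pressure is uniform at p = γ·h = 7.74009 × 7.14 = 55.2642 kN/m².
A = 3.8 × 1.7 = 6.46 m².
F = p·A = 55.2642 × 6.46 = 357.007 kN.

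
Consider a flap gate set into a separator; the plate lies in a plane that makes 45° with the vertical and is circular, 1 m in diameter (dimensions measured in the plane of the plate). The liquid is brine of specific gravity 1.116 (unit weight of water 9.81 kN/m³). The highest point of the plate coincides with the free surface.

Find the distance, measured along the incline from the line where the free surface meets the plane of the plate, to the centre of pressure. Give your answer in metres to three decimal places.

γ = 1.116 × 9.81 = 10.94796 kN/m³.
The plate makes 45° with the vertical, i.e. θ = 90° − 45° = 45° to the horizontal. Measuring y along the incline from the free-surface line, vertical depth h = y·sinθ with sinθ = 0.707107.
The centroid is at the centre, 0.5 m below the top of the plate, so y_c = 0.5 m and h_c = 0.5 × 0.707107 = 0.353554 m.
A = π(0.5)² = 0.785398 m².
Resultant F = γ·h_c·A = 10.94796 × 0.353554 × 0.785398 = 3.04004 kN.
I_c = πr⁴/4 = π × 0.5⁴/4 = 0.0490874 m⁴.
Centre of pressure: y_p = y_c + I_c/(y_c·A) = 0.5 + 0.0490874/(0.5 × 0.785398) = 0.5 + 0.125 = 0.625 m along the plane.

y_p = 0.625 m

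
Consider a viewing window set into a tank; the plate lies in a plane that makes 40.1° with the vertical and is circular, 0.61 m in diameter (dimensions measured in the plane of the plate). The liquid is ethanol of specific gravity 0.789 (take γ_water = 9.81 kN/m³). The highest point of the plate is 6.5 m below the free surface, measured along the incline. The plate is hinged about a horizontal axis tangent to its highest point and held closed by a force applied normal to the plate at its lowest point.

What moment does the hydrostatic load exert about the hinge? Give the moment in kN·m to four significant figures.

M ≈ 3.631 kN·m

γ = 0.789 × 9.81 = 7.74009 kN/m³.
The plate makes 40.1° with the vertical, i.e. θ = 90° − 40.1° = 49.9° to the horizontal. Measuring y along the incline from the free-surface line, vertical depth h = y·sinθ with sinθ = 0.764921.
The centroid is at the centre, 0.305 m below the top of the plate, so y_c = 6.5 + 0.305 = 6.805 m and h_c = 6.805 × 0.764921 = 5.20529 m.
A = π(0.305)² = 0.292247 m².
Resultant F = γ·h_c·A = 7.74009 × 5.20529 × 0.292247 = 11.7745 kN.
I_c = πr⁴/4 = π × 0.305⁴/4 = 0.00679656 m⁴.
Centre of pressure: y_p = y_c + I_c/(y_c·A) = 6.805 + 0.00679656/(6.805 × 0.292247) = 6.805 + 0.00341752 = 6.80842 m along the plane.
The resultant acts 0.305 + 0.00341752 = 0.308418 m (along the plate) below the hinge at the top edge, so the moment about the hinge is M = F × 0.308418 = 11.7745 × 0.308418 = 3.63147 kN·m.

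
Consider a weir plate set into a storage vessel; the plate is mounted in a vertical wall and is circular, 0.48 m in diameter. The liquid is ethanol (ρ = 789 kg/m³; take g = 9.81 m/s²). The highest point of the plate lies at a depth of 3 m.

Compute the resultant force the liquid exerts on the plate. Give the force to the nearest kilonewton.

γ = ρg = 789 × 9.81 / 1000 = 7.74009 kN/m³.
The centroid is at the centre, 0.24 m below the top of the plate, so the centroid depth is h_c = 3 + 0.24 = 3.24 m.
A = π(0.24)² = 0.180956 m².
Resultant F = γ·h_c·A = 7.74009 × 3.24 × 0.180956 = 4.53799 kN.

F ≈ 5 kN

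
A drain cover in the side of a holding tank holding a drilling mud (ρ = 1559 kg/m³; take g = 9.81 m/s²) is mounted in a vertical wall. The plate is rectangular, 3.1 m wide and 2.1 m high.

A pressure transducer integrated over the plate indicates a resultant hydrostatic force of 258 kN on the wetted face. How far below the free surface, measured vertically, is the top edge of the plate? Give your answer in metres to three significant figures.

d_top ≈ 1.54 m

γ = ρg = 1559 × 9.81 / 1000 = 15.29379 kN/m³.
A = 3.1 × 2.1 = 6.51 m².
From F = γ·h_c·A, the centroid depth is h_c = 258/(15.29379 × 6.51) = 2.59134 m.
The centroid lies 2.1/2 = 1.05 m below the top edge, so the top edge sits at h_top = 2.59134 − 1.05 = 1.54134 m below the surface.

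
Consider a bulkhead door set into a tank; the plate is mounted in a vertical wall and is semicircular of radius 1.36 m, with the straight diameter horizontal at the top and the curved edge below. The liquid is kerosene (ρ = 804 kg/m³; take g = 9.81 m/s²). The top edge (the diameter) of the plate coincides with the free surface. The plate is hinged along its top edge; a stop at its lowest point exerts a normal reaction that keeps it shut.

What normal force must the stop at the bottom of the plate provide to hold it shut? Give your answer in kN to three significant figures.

γ = ρg = 804 × 9.81 / 1000 = 7.88724 kN/m³.
The centroid of a semicircle lies 4r/(3π) = 0.577202 m from the diameter, here below the top edge, so the centroid depth is h_c = 0.577202 m.
A = πr²/2 = π × 1.36²/2 = 2.90534 m².
Resultant F = γ·h_c·A = 7.88724 × 0.577202 × 2.90534 = 13.2266 kN.
I_c = (π/8 − 8/(9π))·r⁴ = 0.109757 × 1.36⁴ = 0.375481 m⁴.
Centre of pressure: y_p = y_c + I_c/(y_c·A) = 0.577202 + 0.375481/(0.577202 × 2.90534) = 0.577202 + 0.223905 = 0.801107 m along the plane.
The resultant acts 0.577202 + 0.223905 = 0.801107 m (along the plate) below the hinge at the top edge, so the moment about the hinge is M = F × 0.801107 = 13.2266 × 0.801107 = 10.5959 kN·m.
A normal force at the bottom, 1.36 m from the hinge, must supply this moment: P = 10.5959/1.36 = 7.7911 kN.

P ≈ 7.79 kN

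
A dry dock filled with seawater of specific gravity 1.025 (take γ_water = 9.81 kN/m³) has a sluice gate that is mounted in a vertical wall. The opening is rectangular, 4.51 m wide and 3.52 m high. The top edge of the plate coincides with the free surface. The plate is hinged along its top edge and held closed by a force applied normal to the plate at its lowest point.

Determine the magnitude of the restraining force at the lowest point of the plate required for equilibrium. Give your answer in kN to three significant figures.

γ = 1.025 × 9.81 = 10.05525 kN/m³.
The centroid lies 3.52/2 = 1.76 m below the top edge, so the centroid depth is h_c = 1.76 m.
A = 4.51 × 3.52 = 15.8752 m².
Resultant F = γ·h_c·A = 10.05525 × 1.76 × 15.8752 = 280.947 kN.
I_c = b·h³/12 = 4.51 × 3.52³/12 = 16.3917 m⁴.
Centre of pressure: y_p = y_c + I_c/(y_c·A) = 1.76 + 16.3917/(1.76 × 15.8752) = 1.76 + 0.586668 = 2.34667 m along the plane.
The resultant acts 1.76 + 0.586668 = 2.34667 m (along the plate) below the hinge at the top edge, so the moment about the hinge is M = F × 2.34667 = 280.947 × 2.34667 = 659.29 kN·m.
A normal force at the bottom, 3.52 m from the hinge, must supply this moment: P = 659.29/3.52 = 187.298 kN.

P ≈ 187 kN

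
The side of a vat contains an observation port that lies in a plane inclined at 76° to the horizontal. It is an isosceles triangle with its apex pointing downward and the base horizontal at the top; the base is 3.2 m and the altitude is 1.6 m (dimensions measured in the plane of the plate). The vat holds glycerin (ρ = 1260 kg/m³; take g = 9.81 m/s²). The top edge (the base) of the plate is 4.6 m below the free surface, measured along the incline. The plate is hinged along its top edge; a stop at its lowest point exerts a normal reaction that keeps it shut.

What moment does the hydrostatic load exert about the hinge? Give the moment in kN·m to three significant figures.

γ = ρg = 1260 × 9.81 / 1000 = 12.3606 kN/m³.
Let θ = 76° be the plate's angle to the horizontal; measure y along the incline from where the plane meets the free surface. Vertical depth h = y·sinθ with sinθ = 0.970296.
With the apex down, the centroid sits h/3 = 1.6/3 = 0.533333 m below the base (the top edge), so y_c = 4.6 + 0.533333 = 5.13333 m and h_c = 5.13333 × 0.970296 = 4.98085 m.
A = ½ × 3.2 × 1.6 = 2.56 m².
Resultant F = γ·h_c·A = 12.3606 × 4.98085 × 2.56 = 157.61 kN.
I_c = b·h³/36 = 3.2 × 1.6³/36 = 0.364089 m⁴.
Centre of pressure: y_p = y_c + I_c/(y_c·A) = 5.13333 + 0.364089/(5.13333 × 2.56) = 5.13333 + 0.0277057 = 5.16104 m along the plane.
The resultant acts 0.533333 + 0.0277057 = 0.561039 m (along the plate) below the hinge at the top edge, so the moment about the hinge is M = F × 0.561039 = 157.61 × 0.561039 = 88.4254 kN·m.

M ≈ 88.4 kN·m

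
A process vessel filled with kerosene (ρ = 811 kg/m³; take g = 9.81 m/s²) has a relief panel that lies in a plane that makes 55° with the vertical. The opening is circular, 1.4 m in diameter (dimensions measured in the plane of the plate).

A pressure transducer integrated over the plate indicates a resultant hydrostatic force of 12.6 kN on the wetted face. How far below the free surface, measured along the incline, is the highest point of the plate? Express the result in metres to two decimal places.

y_top ≈ 1.09 m

γ = ρg = 811 × 9.81 / 1000 = 7.95591 kN/m³.
A = π(0.7)² = 1.53938 m².
From F = γ·h_c·A, the centroid depth is h_c = 12.6/(7.95591 × 1.53938) = 1.02881 m.
The plate makes 55° with the vertical, i.e. θ = 90° − 55° = 35° to the horizontal. Measuring y along the incline from the free-surface line, vertical depth h = y·sinθ with sinθ = 0.573576.
Along the incline, y_c = h_c/sinθ = 1.02881/0.573576 = 1.79368 m.
The centroid is at the centre, 0.7 m below the top of the plate, so the highest point sits at y_top = 1.79368 − 0.7 = 1.09368 m along the incline.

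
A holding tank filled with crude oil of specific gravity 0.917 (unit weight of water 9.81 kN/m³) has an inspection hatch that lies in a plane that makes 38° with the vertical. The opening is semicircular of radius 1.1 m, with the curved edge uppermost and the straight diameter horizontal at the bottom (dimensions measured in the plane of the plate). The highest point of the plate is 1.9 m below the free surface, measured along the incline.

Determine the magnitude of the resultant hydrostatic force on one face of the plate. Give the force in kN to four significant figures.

F ≈ 34.13 kN

γ = 0.917 × 9.81 = 8.99577 kN/m³.
The plate makes 38° with the vertical, i.e. θ = 90° − 38° = 52° to the horizontal. Measuring y along the incline from the free-surface line, vertical depth h = y·sinθ with sinθ = 0.788011.
The centroid lies 4r/(3π) = 0.466854 m above the diameter, so r − 4r/(3π) = 1.1 − 0.466854 = 0.633146 m below the topmost point, so y_c = 1.9 + 0.633146 = 2.53315 m and h_c = 2.53315 × 0.788011 = 1.99615 m.
A = πr²/2 = π × 1.1²/2 = 1.90066 m².
Resultant F = γ·h_c·A = 8.99577 × 1.99615 × 1.90066 = 34.13 kN.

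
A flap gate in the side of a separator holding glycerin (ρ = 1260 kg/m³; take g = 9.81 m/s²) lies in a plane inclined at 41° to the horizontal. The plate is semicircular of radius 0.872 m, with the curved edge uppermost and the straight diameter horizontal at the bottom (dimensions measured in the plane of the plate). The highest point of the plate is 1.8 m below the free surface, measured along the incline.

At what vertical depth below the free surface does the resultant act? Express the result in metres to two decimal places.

h_p = 1.53 m

γ = ρg = 1260 × 9.81 / 1000 = 12.3606 kN/m³.
Let θ = 41° be the plate's angle to the horizontal; measure y along the incline from where the plane meets the free surface. Vertical depth h = y·sinθ with sinθ = 0.656059.
The centroid lies 4r/(3π) = 0.370088 m above the diameter, so r − 4r/(3π) = 0.872 − 0.370088 = 0.501912 m below the topmost point, so y_c = 1.8 + 0.501912 = 2.30191 m and h_c = 2.30191 × 0.656059 = 1.51019 m.
A = πr²/2 = π × 0.872²/2 = 1.19441 m².
Resultant F = γ·h_c·A = 12.3606 × 1.51019 × 1.19441 = 22.2959 kN.
I_c = (π/8 − 8/(9π))·r⁴ = 0.109757 × 0.872⁴ = 0.0634597 m⁴.
Centre of pressure: y_p = y_c + I_c/(y_c·A) = 2.30191 + 0.0634597/(2.30191 × 1.19441) = 2.30191 + 0.0230811 = 2.32499 m along the plane.
Vertically, h_p = y_p·sinθ = 2.32499 × 0.656059 = 1.52533 m.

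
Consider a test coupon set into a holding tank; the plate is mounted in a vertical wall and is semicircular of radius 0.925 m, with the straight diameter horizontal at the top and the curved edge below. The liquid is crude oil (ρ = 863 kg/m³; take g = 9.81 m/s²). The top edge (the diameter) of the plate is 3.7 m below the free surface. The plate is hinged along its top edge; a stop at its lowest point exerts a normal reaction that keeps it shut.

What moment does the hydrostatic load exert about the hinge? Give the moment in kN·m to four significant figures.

γ = ρg = 863 × 9.81 / 1000 = 8.46603 kN/m³.
The centroid of a semicircle lies 4r/(3π) = 0.392582 m from the diameter, here below the top edge, so the centroid depth is h_c = 3.7 + 0.392582 = 4.09258 m.
A = πr²/2 = π × 0.925²/2 = 1.34401 m².
Resultant F = γ·h_c·A = 8.46603 × 4.09258 × 1.34401 = 46.5671 kN.
I_c = (π/8 − 8/(9π))·r⁴ = 0.109757 × 0.925⁴ = 0.0803525 m⁴.
Centre of pressure: y_p = y_c + I_c/(y_c·A) = 4.09258 + 0.0803525/(4.09258 × 1.34401) = 4.09258 + 0.0146083 = 4.10719 m along the plane.
The resultant acts 0.392582 + 0.0146083 = 0.40719 m (along the plate) below the hinge at the top edge, so the moment about the hinge is M = F × 0.40719 = 46.5671 × 0.40719 = 18.9617 kN·m.

M ≈ 18.96 kN·m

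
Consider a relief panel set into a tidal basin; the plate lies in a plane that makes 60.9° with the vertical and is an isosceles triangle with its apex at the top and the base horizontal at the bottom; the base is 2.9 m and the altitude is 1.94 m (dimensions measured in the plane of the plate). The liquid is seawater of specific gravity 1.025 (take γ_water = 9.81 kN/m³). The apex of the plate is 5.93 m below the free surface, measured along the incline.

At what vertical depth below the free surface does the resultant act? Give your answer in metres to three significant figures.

γ = 1.025 × 9.81 = 10.05525 kN/m³.
The plate makes 60.9° with the vertical, i.e. θ = 90° − 60.9° = 29.1° to the horizontal. Measuring y along the incline from the free-surface line, vertical depth h = y·sinθ with sinθ = 0.486335.
With the apex up, the centroid sits 2h/3 = 2 × 1.94/3 = 1.29333 m below the apex, so y_c = 5.93 + 1.29333 = 7.22333 m and h_c = 7.22333 × 0.486335 = 3.51296 m.
A = ½ × 2.9 × 1.94 = 2.813 m².
Resultant F = γ·h_c·A = 10.05525 × 3.51296 × 2.813 = 99.3655 kN.
I_c = b·h³/36 = 2.9 × 1.94³/36 = 0.588167 m⁴.
Centre of pressure: y_p = y_c + I_c/(y_c·A) = 7.22333 + 0.588167/(7.22333 × 2.813) = 7.22333 + 0.0289463 = 7.25228 m along the plane.
Vertically, h_p = y_p·sinθ = 7.25228 × 0.486335 = 3.52704 m.

h_p = 3.53 m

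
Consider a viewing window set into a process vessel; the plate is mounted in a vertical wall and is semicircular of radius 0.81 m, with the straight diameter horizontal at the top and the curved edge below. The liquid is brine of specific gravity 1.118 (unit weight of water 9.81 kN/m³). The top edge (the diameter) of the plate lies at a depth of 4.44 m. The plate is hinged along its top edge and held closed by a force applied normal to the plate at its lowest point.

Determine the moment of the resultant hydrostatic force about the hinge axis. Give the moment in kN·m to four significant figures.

γ = 1.118 × 9.81 = 10.96758 kN/m³.
The centroid of a semicircle lies 4r/(3π) = 0.343775 m from the diameter, here below the top edge, so the centroid depth is h_c = 4.44 + 0.343775 = 4.78378 m.
A = πr²/2 = π × 0.81²/2 = 1.0306 m².
Resultant F = γ·h_c·A = 10.96758 × 4.78378 × 1.0306 = 54.072 kN.
I_c = (π/8 − 8/(9π))·r⁴ = 0.109757 × 0.81⁴ = 0.0472468 m⁴.
Centre of pressure: y_p = y_c + I_c/(y_c·A) = 4.78378 + 0.0472468/(4.78378 × 1.0306) = 4.78378 + 0.00958321 = 4.79336 m along the plane.
The resultant acts 0.343775 + 0.00958321 = 0.353358 m (along the plate) below the hinge at the top edge, so the moment about the hinge is M = F × 0.353358 = 54.072 × 0.353358 = 19.1068 kN·m.

M ≈ 19.11 kN·m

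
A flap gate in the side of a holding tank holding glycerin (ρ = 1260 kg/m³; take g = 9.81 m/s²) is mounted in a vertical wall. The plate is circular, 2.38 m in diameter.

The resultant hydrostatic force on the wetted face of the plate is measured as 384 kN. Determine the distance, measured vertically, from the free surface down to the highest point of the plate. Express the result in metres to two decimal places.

d_top ≈ 5.79 m

γ = ρg = 1260 × 9.81 / 1000 = 12.3606 kN/m³.
A = π(1.19)² = 4.44881 m².
From F = γ·h_c·A, the centroid depth is h_c = 384/(12.3606 × 4.44881) = 6.98309 m.
The centroid is at the centre, 1.19 m below the top of the plate, so the highest point sits at h_top = 6.98309 − 1.19 = 5.79309 m below the surface.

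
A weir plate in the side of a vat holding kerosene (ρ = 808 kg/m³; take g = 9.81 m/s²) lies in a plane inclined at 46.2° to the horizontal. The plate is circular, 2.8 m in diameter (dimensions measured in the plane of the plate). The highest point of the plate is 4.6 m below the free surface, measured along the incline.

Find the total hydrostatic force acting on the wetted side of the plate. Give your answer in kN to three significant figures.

γ = ρg = 808 × 9.81 / 1000 = 7.92648 kN/m³.
Let θ = 46.2° be the plate's angle to the horizontal; measure y along the incline from where the plane meets the free surface. Vertical depth h = y·sinθ with sinθ = 0.721760.
The centroid is at the centre, 1.4 m below the top of the plate, so y_c = 4.6 + 1.4 = 6 m and h_c = 6 × 0.721760 = 4.33056 m.
A = π(1.4)² = 6.15752 m².
Resultant F = γ·h_c·A = 7.92648 × 4.33056 × 6.15752 = 211.364 kN.

F ≈ 211 kN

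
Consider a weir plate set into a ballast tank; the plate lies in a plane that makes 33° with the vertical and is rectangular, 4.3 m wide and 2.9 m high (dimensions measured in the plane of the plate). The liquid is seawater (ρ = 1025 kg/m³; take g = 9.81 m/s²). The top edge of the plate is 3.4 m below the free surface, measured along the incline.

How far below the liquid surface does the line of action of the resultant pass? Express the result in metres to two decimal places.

h_p = 4.19 m

γ = ρg = 1025 × 9.81 / 1000 = 10.05525 kN/m³.
The plate makes 33° with the vertical, i.e. θ = 90° − 33° = 57° to the horizontal. Measuring y along the incline from the free-surface line, vertical depth h = y·sinθ with sinθ = 0.838671.
The centroid lies 2.9/2 = 1.45 m below the top edge, so y_c = 3.4 + 1.45 = 4.85 m and h_c = 4.85 × 0.838671 = 4.06755 m.
A = 4.3 × 2.9 = 12.47 m².
Resultant F = γ·h_c·A = 10.05525 × 4.06755 × 12.47 = 510.026 kN.
I_c = b·h³/12 = 4.3 × 2.9³/12 = 8.73939 m⁴.
Centre of pressure: y_p = y_c + I_c/(y_c·A) = 4.85 + 8.73939/(4.85 × 12.47) = 4.85 + 0.144502 = 4.9945 m along the plane.
Vertically, h_p = y_p·sinθ = 4.9945 × 0.838671 = 4.18874 m.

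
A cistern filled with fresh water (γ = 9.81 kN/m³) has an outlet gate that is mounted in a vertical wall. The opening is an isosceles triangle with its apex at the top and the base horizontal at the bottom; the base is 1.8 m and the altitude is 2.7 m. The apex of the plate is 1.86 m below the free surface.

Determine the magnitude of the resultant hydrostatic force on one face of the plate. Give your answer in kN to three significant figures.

F ≈ 87.2 kN

γ = 9.81 kN/m³.
With the apex up, the centroid sits 2h/3 = 2 × 2.7/3 = 1.8 m below the apex, so the centroid depth is h_c = 1.86 + 1.8 = 3.66 m.
A = ½ × 1.8 × 2.7 = 2.43 m².
Resultant F = γ·h_c·A = 9.81 × 3.66 × 2.43 = 87.2482 kN.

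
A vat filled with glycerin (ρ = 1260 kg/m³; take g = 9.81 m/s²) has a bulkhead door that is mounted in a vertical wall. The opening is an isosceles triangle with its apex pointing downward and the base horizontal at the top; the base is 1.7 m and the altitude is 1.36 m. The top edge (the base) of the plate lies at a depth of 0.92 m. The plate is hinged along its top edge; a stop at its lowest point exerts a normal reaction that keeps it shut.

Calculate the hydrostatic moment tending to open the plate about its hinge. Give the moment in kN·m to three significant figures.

γ = ρg = 1260 × 9.81 / 1000 = 12.3606 kN/m³.
With the apex down, the centroid sits h/3 = 1.36/3 = 0.453333 m below the base (the top edge), so the centroid depth is h_c = 0.92 + 0.453333 = 1.37333 m.
A = ½ × 1.7 × 1.36 = 1.156 m².
Resultant F = γ·h_c·A = 12.3606 × 1.37333 × 1.156 = 19.6233 kN.
I_c = b·h³/36 = 1.7 × 1.36³/36 = 0.118785 m⁴.
Centre of pressure: y_p = y_c + I_c/(y_c·A) = 1.37333 + 0.118785/(1.37333 × 1.156) = 1.37333 + 0.0748219 = 1.44815 m along the plane.
The resultant acts 0.453333 + 0.0748219 = 0.528155 m (along the plate) below the hinge at the top edge, so the moment about the hinge is M = F × 0.528155 = 19.6233 × 0.528155 = 10.3641 kN·m.

M ≈ 10.4 kN·m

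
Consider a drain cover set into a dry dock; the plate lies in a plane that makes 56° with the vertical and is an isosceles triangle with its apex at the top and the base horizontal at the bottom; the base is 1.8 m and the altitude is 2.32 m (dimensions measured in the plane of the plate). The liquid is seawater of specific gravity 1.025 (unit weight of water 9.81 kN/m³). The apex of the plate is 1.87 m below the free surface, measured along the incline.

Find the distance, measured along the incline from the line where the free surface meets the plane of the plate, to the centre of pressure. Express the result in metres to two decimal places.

y_p = 3.50 m

γ = 1.025 × 9.81 = 10.05525 kN/m³.
The plate makes 56° with the vertical, i.e. θ = 90° − 56° = 34° to the horizontal. Measuring y along the incline from the free-surface line, vertical depth h = y·sinθ with sinθ = 0.559193.
With the apex up, the centroid sits 2h/3 = 2 × 2.32/3 = 1.54667 m below the apex, so y_c = 1.87 + 1.54667 = 3.41667 m and h_c = 3.41667 × 0.559193 = 1.91058 m.
A = ½ × 1.8 × 2.32 = 2.088 m².
Resultant F = γ·h_c·A = 10.05525 × 1.91058 × 2.088 = 40.1133 kN.
I_c = b·h³/36 = 1.8 × 2.32³/36 = 0.624358 m⁴.
Centre of pressure: y_p = y_c + I_c/(y_c·A) = 3.41667 + 0.624358/(3.41667 × 2.088) = 3.41667 + 0.0875186 = 3.50419 m along the plane.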